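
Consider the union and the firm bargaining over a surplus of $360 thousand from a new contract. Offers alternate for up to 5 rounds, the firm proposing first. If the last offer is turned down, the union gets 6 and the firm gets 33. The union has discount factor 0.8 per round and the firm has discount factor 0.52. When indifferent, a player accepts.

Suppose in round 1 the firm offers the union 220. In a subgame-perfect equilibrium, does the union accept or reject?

Accept

Round 5 (the firm proposes): the union gets 6 if talks fail, so the firm offers 6 and keeps 354.
Round 4 (the union proposes): the firm can get 354 next round, worth 0.52 × 354 = 184.08 now. The union offers 184.08 and keeps 360 − 184.08 = 175.92.
Round 3 (the firm proposes): the union can get 175.92 next round, worth 0.8 × 175.92 = 140.736 now, so the firm offers 140.736, keeping 219.264.
Round 2 (the union proposes): the firm can get 219.264 next round, worth 0.52 × 219.264 = 114.01728 now; the union offers that and keeps 245.98272.
So by rejecting in round 1, the union gets 245.98272 next round, worth 0.8 × 245.98272 = 196.786176 now.
Offer 220 ≥ 196.786176, so the union accepts.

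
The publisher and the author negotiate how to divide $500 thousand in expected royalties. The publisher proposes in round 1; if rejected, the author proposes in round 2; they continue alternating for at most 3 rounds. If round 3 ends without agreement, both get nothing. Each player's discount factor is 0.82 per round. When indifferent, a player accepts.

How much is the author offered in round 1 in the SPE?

Round 3 (the publisher proposes): rejection yields 0 for the author; the publisher offers 0 and keeps 500.
Round 2 (the author proposes): the publisher can get 500 next round, worth 0.82 × 500 = 410 now; the author offers that and keeps 90.
Round 1 (the publisher proposes): the author can get 90 next round, worth 0.82 × 90 = 73.8 now. The publisher offers 73.8 and keeps 500 − 73.8 = 426.2.

73.8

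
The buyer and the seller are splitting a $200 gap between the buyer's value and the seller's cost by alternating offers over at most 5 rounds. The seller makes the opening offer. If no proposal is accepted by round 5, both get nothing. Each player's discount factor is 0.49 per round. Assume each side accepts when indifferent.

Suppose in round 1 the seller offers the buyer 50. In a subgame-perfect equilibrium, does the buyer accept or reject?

Work out the buyer's continuation value if the offer is rejected.
Round 5 (the seller proposes): the buyer will accept anything ≥ 0, so the seller offers 0 and keeps 200.
Round 4 (the buyer proposes): the seller can get 200 next round, worth 0.49 × 200 = 98 now; the buyer offers that and keeps 102.
Round 3 (the seller proposes): the buyer can get 102 next round, worth 0.49 × 102 = 49.98 now; the seller offers that and keeps 150.02.
Round 2 (the buyer proposes): the seller can get 150.02 next round, worth 0.49 × 150.02 = 73.5098 now; the buyer offers that and keeps 126.4902.
So by rejecting in round 1, the buyer gets 126.4902 next round, worth 0.49 × 126.4902 = 61.980198 now.
Offer 50 < 61.980198, so the buyer rejects.

Reject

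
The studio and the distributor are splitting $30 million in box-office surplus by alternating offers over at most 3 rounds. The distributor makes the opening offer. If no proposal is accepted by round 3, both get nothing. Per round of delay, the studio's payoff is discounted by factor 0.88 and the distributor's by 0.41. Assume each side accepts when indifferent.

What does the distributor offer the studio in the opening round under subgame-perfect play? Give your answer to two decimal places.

15.58

Round 3 (the distributor proposes): the studio will accept anything ≥ 0, so the distributor offers 0 and keeps 30.
Round 2 (the studio proposes): the distributor can get 30 next round, worth 0.41 × 30 = 12.3 now, so the studio offers 12.3, keeping 17.7.
Round 1 (the distributor proposes): the studio can get 17.7 next round, worth 0.88 × 17.7 = 15.576 now; the distributor offers that and keeps 14.424.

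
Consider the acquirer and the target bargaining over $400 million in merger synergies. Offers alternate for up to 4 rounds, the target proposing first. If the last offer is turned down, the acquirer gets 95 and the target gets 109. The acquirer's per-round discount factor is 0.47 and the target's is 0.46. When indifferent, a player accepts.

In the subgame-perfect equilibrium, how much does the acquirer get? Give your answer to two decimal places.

Round 4 (the acquirer proposes): the target gets 109 if talks fail, so the acquirer offers 109 and keeps 291.
Round 3 (the target proposes): the acquirer can get 291 next round, worth 0.47 × 291 = 136.77 now; the target offers that and keeps 263.23.
Round 2 (the acquirer proposes): the target can get 263.23 next round, worth 0.46 × 263.23 = 121.0858 now, so the acquirer offers 121.0858, keeping 278.9142.
Round 1 (the target proposes): the acquirer can get 278.9142 next round, worth 0.47 × 278.9142 = 131.089674 now, so the target offers 131.089674, keeping 268.910326.

131.09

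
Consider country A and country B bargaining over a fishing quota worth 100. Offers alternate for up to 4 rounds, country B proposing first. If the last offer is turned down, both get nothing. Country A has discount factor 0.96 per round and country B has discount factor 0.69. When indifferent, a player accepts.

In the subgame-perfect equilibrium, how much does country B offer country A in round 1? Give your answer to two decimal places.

Round 4 (country A proposes): country B will accept anything ≥ 0, so country A offers 0 and keeps 100.
Round 3 (country B proposes): country A can get 100 next round, worth 0.96 × 100 = 96 now; country B offers that and keeps 4.
Round 2 (country A proposes): country B can get 4 next round, worth 0.69 × 4 = 2.76 now, so country A offers 2.76, keeping 97.24.
Round 1 (country B proposes): country A can get 97.24 next round, worth 0.96 × 97.24 = 93.3504 now. Country B offers 93.3504 and keeps 100 − 93.3504 = 6.6496.

93.35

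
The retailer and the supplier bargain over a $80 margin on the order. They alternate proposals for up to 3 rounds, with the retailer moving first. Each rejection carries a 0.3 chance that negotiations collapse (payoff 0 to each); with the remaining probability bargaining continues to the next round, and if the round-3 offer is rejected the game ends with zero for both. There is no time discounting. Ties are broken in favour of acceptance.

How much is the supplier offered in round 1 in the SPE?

By backward induction:
Round 3 (the retailer proposes): rejection yields 0 for the supplier; the retailer offers 0 and keeps 80.
Round 2 (the supplier proposes): rejecting gives the retailer an expected 0.7 × 80 = 56, so the supplier offers 56, keeping 24.
Round 1 (the retailer proposes): rejecting gives the supplier an expected 0.7 × 24 = 16.8; the retailer offers that and keeps 63.2.

16.8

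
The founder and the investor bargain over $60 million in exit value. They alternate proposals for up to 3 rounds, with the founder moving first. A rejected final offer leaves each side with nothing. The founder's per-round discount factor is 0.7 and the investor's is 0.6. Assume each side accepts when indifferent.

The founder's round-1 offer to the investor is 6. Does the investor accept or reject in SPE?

Reject

Round 3 (the founder proposes): the investor will accept anything ≥ 0, so the founder offers 0 and keeps 60.
Round 2 (the investor proposes): the founder can get 60 next round, worth 0.7 × 60 = 42 now; the investor offers that and keeps 18.
So by rejecting in round 1, the investor gets 18 next round, worth 0.6 × 18 = 10.8 now.
Offer 6 < 10.8, so the investor rejects.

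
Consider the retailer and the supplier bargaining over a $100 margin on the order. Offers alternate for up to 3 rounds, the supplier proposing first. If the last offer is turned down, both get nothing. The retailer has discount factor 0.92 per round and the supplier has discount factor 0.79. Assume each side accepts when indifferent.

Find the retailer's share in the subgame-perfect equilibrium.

19.32

By backward induction:
Round 3 (the supplier proposes): the retailer will accept anything ≥ 0, so the supplier offers 0 and keeps 100.
Round 2 (the retailer proposes): the supplier can get 100 next round, worth 0.79 × 100 = 79 now; the retailer offers that and keeps 21.
Round 1 (the supplier proposes): the retailer can get 21 next round, worth 0.92 × 21 = 19.32 now, so the supplier offers 19.32, keeping 80.68.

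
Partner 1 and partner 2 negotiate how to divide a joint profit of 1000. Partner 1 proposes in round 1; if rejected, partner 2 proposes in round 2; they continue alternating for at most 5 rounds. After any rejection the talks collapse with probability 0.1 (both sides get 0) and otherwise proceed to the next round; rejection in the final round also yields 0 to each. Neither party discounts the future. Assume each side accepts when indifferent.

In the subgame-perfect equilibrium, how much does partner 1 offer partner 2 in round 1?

162.9

Round 5 (partner 1 proposes): partner 2 will accept anything ≥ 0, so partner 1 offers 0 and keeps 1000.
Round 4 (partner 2 proposes): rejecting gives partner 1 an expected 0.9 × 1000 = 900, so partner 2 offers 900, keeping 100.
Round 3 (partner 1 proposes): rejecting gives partner 2 an expected 0.9 × 100 = 90; partner 1 offers that and keeps 910.
Round 2 (partner 2 proposes): rejecting gives partner 1 an expected 0.9 × 910 = 819. Partner 2 offers 819 and keeps 1000 − 819 = 181.
Round 1 (partner 1 proposes): rejecting gives partner 2 an expected 0.9 × 181 = 162.9; partner 1 offers that and keeps 837.1.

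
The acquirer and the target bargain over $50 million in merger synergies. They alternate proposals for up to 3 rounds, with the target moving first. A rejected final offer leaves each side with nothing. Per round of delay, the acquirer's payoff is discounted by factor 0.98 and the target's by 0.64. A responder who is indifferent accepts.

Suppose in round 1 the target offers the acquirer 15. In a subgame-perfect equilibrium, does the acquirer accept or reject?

Work out the acquirer's continuation value if the offer is rejected.
Round 3 (the target proposes): the acquirer will accept anything ≥ 0, so the target offers 0 and keeps 50.
Round 2 (the acquirer proposes): the target can get 50 next round, worth 0.64 × 50 = 32 now, so the acquirer offers 32, keeping 18.
So by rejecting in round 1, the acquirer gets 18 next round, worth 0.98 × 18 = 17.64 now.
Offer 15 < 17.64, so the acquirer rejects.

Reject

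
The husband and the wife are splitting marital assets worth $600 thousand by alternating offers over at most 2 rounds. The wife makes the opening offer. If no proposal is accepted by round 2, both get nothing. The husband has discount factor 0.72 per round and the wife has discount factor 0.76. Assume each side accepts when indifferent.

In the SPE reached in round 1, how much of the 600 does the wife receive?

168

Round 2 (the husband proposes): the wife will accept anything ≥ 0, so the husband offers 0 and keeps 600.
Round 1 (the wife proposes): the husband can get 600 next round, worth 0.72 × 600 = 432 now, so the wife offers 432, keeping 168.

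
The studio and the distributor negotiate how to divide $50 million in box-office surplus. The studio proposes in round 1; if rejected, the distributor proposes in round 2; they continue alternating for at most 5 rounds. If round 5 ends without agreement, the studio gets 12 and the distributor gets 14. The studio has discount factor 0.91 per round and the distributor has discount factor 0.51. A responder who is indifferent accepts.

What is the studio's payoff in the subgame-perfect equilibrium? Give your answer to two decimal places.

43.62

Round 5 (the studio proposes): the distributor gets 14 if talks fail, so the studio offers 14 and keeps 36.
Round 4 (the distributor proposes): the studio can get 36 next round, worth 0.91 × 36 = 32.76 now; the distributor offers that and keeps 17.24.
Round 3 (the studio proposes): the distributor can get 17.24 next round, worth 0.51 × 17.24 = 8.7924 now; the studio offers that and keeps 41.2076.
Round 2 (the distributor proposes): the studio can get 41.2076 next round, worth 0.91 × 41.2076 = 37.498916 now. The distributor offers 37.498916 and keeps 50 − 37.498916 = 12.501084.
Round 1 (the studio proposes): the distributor can get 12.501084 next round, worth 0.51 × 12.501084 = 6.37555284 now, so the studio offers 6.37555284, keeping 43.62444716.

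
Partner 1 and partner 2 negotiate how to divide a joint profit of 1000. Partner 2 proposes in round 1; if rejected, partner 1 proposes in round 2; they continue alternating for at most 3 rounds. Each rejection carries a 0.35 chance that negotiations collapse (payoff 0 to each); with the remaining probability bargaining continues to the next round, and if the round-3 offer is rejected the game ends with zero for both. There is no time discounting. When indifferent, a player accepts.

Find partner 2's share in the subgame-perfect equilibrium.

772.5

Round 3 (partner 2 proposes): rejection yields 0 for partner 1; partner 2 offers 0 and keeps 1000.
Round 2 (partner 1 proposes): rejecting gives partner 2 an expected 0.65 × 1000 = 650, so partner 1 offers 650, keeping 350.
Round 1 (partner 2 proposes): rejecting gives partner 1 an expected 0.65 × 350 = 227.5, so partner 2 offers 227.5, keeping 772.5.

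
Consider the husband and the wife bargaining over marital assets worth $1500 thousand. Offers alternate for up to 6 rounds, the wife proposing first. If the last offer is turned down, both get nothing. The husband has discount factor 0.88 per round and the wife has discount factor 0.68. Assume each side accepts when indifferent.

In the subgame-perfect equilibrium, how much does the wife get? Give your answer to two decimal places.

352.17

Solve by backward induction from round 6.
Round 6 (the husband proposes): rejection yields 0 for the wife; the husband offers 0 and keeps 1500.
Round 5 (the wife proposes): the husband can get 1500 next round, worth 0.88 × 1500 = 1320 now; the wife offers that and keeps 180.
Round 4 (the husband proposes): the wife can get 180 next round, worth 0.68 × 180 = 122.4 now; the husband offers that and keeps 1377.6.
Round 3 (the wife proposes): the husband can get 1377.6 next round, worth 0.88 × 1377.6 = 1212.288 now, so the wife offers 1212.288, keeping 287.712.
Round 2 (the husband proposes): the wife can get 287.712 next round, worth 0.68 × 287.712 = 195.64416 now; the husband offers that and keeps 1304.35584.
Round 1 (the wife proposes): the husband can get 1304.35584 next round, worth 0.88 × 1304.35584 = 1147.8331392 now; the wife offers that and keeps 352.1668608.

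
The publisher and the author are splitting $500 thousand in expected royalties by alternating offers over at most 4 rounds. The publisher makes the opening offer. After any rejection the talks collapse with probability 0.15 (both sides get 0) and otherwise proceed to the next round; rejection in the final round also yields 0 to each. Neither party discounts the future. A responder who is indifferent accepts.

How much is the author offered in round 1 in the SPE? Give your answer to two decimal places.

370.81

Round 4 (the author proposes): rejection yields 0 for the publisher; the author offers 0 and keeps 500.
Round 3 (the publisher proposes): rejecting gives the author an expected 0.85 × 500 = 425; the publisher offers that and keeps 75.
Round 2 (the author proposes): rejecting gives the publisher an expected 0.85 × 75 = 63.75, so the author offers 63.75, keeping 436.25.
Round 1 (the publisher proposes): rejecting gives the author an expected 0.85 × 436.25 = 370.8125, so the publisher offers 370.8125, keeping 129.1875.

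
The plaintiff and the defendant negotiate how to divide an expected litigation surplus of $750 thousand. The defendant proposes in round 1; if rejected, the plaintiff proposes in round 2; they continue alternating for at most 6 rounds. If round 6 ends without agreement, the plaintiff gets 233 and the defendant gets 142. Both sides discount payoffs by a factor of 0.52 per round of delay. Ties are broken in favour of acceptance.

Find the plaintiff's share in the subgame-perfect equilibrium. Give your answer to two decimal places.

260.94

Round 6 (the plaintiff proposes): the defendant gets 142 if talks fail, so the plaintiff offers 142 and keeps 608.
Round 5 (the defendant proposes): the plaintiff can get 608 next round, worth 0.52 × 608 = 316.16 now; the defendant offers that and keeps 433.84.
Round 4 (the plaintiff proposes): the defendant can get 433.84 next round, worth 0.52 × 433.84 = 225.5968 now, so the plaintiff offers 225.5968, keeping 524.4032.
Round 3 (the defendant proposes): the plaintiff can get 524.4032 next round, worth 0.52 × 524.4032 = 272.689664 now. The defendant offers 272.689664 and keeps 750 − 272.689664 = 477.310336.
Round 2 (the plaintiff proposes): the defendant can get 477.310336 next round, worth 0.52 × 477.310336 = 248.20137472 now; the plaintiff offers that and keeps 501.79862528.
Round 1 (the defendant proposes): the plaintiff can get 501.79862528 next round, worth 0.52 × 501.79862528 = 260.9352851456 now; the defendant offers that and keeps 489.0647148544.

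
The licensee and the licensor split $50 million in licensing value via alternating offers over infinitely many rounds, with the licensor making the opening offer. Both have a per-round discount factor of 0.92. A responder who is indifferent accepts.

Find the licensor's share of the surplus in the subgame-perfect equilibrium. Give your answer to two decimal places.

26.04

Let x be the licensor's share when the licensor proposes and y be the licensee's share when the licensee proposes.
The licensee accepts iff offered ≥ 0.92·y, so x = 50 − 0.92y. Symmetrically y = 50 − 0.92x.
Substituting: x = 50 − 0.92(50 − 0.92x), giving x(1 − 0.92·0.92) = 50(1 − 0.92).
So x = 50 × 0.08 / 0.1536 ≈ 26.0417, and the licensee receives 50 − x ≈ 23.9583.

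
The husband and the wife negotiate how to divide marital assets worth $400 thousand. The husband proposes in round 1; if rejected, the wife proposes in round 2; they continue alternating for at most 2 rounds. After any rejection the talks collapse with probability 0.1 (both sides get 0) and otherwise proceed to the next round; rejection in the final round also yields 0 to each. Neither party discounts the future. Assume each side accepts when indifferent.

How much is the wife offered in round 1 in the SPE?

360

Round 2 (the wife proposes): rejection yields 0 for the husband; the wife offers 0 and keeps 400.
Round 1 (the husband proposes): rejecting gives the wife an expected 0.9 × 400 = 360, so the husband offers 360, keeping 40.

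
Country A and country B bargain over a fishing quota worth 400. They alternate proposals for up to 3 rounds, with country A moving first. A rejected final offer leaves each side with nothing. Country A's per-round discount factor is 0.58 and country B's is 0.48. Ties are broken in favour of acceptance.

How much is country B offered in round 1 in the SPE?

Round 3 (country A proposes): rejection yields 0 for country B; country A offers 0 and keeps 400.
Round 2 (country B proposes): country A can get 400 next round, worth 0.58 × 400 = 232 now; country B offers that and keeps 168.
Round 1 (country A proposes): country B can get 168 next round, worth 0.48 × 168 = 80.64 now. Country A offers 80.64 and keeps 400 − 80.64 = 319.36.

80.64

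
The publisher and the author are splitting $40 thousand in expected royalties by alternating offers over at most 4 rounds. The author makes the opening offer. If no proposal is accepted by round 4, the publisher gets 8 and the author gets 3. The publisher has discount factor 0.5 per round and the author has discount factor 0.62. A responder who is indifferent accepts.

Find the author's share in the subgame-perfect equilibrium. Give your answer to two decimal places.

Round 4 (the publisher proposes): the author gets 3 if talks fail, so the publisher offers 3 and keeps 37.
Round 3 (the author proposes): the publisher can get 37 next round, worth 0.5 × 37 = 18.5 now, so the author offers 18.5, keeping 21.5.
Round 2 (the publisher proposes): the author can get 21.5 next round, worth 0.62 × 21.5 = 13.33 now. The publisher offers 13.33 and keeps 40 − 13.33 = 26.67.
Round 1 (the author proposes): the publisher can get 26.67 next round, worth 0.5 × 26.67 = 13.335 now, so the author offers 13.335, keeping 26.665.

26.67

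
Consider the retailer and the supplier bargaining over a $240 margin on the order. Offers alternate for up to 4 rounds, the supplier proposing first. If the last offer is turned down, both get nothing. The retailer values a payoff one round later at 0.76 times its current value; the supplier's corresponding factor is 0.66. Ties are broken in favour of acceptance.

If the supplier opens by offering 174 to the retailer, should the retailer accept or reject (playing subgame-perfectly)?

Round 4 (the retailer proposes): rejection yields 0 for the supplier; the retailer offers 0 and keeps 240.
Round 3 (the supplier proposes): the retailer can get 240 next round, worth 0.76 × 240 = 182.4 now. The supplier offers 182.4 and keeps 240 − 182.4 = 57.6.
Round 2 (the retailer proposes): the supplier can get 57.6 next round, worth 0.66 × 57.6 = 38.016 now. The retailer offers 38.016 and keeps 240 − 38.016 = 201.984.
So by rejecting in round 1, the retailer gets 201.984 next round, worth 0.76 × 201.984 = 153.50784 now.
Offer 174 ≥ 153.50784, so the retailer accepts.

Accept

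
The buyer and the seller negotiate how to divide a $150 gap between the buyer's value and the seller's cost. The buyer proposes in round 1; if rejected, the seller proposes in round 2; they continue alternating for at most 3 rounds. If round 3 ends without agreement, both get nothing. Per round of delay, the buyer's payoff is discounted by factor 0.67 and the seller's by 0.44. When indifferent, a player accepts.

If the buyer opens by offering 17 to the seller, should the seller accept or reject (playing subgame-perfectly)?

Round 3 (the buyer proposes): rejection yields 0 for the seller; the buyer offers 0 and keeps 150.
Round 2 (the seller proposes): the buyer can get 150 next round, worth 0.67 × 150 = 100.5 now. The seller offers 100.5 and keeps 150 − 100.5 = 49.5.
So by rejecting in round 1, the seller gets 49.5 next round, worth 0.44 × 49.5 = 21.78 now.
Offer 17 < 21.78, so the seller rejects.

Reject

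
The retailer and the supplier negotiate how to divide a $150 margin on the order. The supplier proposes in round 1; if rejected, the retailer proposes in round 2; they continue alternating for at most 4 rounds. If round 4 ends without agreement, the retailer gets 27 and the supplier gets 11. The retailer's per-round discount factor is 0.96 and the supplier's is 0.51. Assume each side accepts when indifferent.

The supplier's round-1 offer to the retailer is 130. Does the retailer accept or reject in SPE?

Work out the retailer's continuation value if the offer is rejected.
Round 4 (the retailer proposes): the supplier gets 11 if talks fail, so the retailer offers 11 and keeps 139.
Round 3 (the supplier proposes): the retailer can get 139 next round, worth 0.96 × 139 = 133.44 now; the supplier offers that and keeps 16.56.
Round 2 (the retailer proposes): the supplier can get 16.56 next round, worth 0.51 × 16.56 = 8.4456 now. The retailer offers 8.4456 and keeps 150 − 8.4456 = 141.5544.
So by rejecting in round 1, the retailer gets 141.5544 next round, worth 0.96 × 141.5544 = 135.892224 now.
Offer 130 < 135.892224, so the retailer rejects.

Reject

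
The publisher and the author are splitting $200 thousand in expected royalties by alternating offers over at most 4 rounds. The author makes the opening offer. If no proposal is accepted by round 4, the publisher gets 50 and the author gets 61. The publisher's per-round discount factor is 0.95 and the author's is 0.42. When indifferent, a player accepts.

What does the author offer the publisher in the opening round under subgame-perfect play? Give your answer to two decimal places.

By backward induction:
Round 4 (the publisher proposes): the author gets 61 if talks fail, so the publisher offers 61 and keeps 139.
Round 3 (the author proposes): the publisher can get 139 next round, worth 0.95 × 139 = 132.05 now; the author offers that and keeps 67.95.
Round 2 (the publisher proposes): the author can get 67.95 next round, worth 0.42 × 67.95 = 28.539 now. The publisher offers 28.539 and keeps 200 − 28.539 = 171.461.
Round 1 (the author proposes): the publisher can get 171.461 next round, worth 0.95 × 171.461 = 162.88795 now; the author offers that and keeps 37.11205.

162.89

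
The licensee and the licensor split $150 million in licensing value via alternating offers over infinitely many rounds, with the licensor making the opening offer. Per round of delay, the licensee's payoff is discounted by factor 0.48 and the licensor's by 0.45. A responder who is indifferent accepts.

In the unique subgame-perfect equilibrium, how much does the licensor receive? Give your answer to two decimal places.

99.49

In a stationary SPE each proposer offers the other exactly their discounted continuation value.
If the licensor keeps x when proposing and the licensee keeps y when proposing, then x = 150 − 0.48y and y = 150 − 0.45x.
Solving: x = 150(1 − 0.48) / (1 − 0.45·0.48) = 78 / 0.784 ≈ 99.4898.
The licensee gets 150 − 99.4898 ≈ 50.5102.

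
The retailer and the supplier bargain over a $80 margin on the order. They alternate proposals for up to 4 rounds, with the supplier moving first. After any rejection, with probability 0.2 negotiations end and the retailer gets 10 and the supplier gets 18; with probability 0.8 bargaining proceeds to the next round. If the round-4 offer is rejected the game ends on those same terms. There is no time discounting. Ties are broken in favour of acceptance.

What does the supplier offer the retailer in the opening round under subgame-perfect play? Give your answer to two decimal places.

44.94

Round 4 (the retailer proposes): the supplier gets 18 if talks fail, so the retailer offers 18 and keeps 62.
Round 3 (the supplier proposes): rejecting gives the retailer an expected 0.8 × 62 + 0.2 × 10 = 51.6, so the supplier offers 51.6, keeping 28.4.
Round 2 (the retailer proposes): rejecting gives the supplier an expected 0.8 × 28.4 + 0.2 × 18 = 26.32; the retailer offers that and keeps 53.68.
Round 1 (the supplier proposes): rejecting gives the retailer an expected 0.8 × 53.68 + 0.2 × 10 = 44.944, so the supplier offers 44.944, keeping 35.056.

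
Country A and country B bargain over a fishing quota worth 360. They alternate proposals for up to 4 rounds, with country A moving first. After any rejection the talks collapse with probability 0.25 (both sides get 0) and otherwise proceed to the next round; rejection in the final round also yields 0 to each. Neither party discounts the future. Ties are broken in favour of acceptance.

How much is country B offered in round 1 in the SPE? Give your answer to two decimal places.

219.38

Round 4 (country B proposes): country A will accept anything ≥ 0, so country B offers 0 and keeps 360.
Round 3 (country A proposes): rejecting gives country B an expected 0.75 × 360 = 270; country A offers that and keeps 90.
Round 2 (country B proposes): rejecting gives country A an expected 0.75 × 90 = 67.5; country B offers that and keeps 292.5.
Round 1 (country A proposes): rejecting gives country B an expected 0.75 × 292.5 = 219.375. Country A offers 219.375 and keeps 360 − 219.375 = 140.625.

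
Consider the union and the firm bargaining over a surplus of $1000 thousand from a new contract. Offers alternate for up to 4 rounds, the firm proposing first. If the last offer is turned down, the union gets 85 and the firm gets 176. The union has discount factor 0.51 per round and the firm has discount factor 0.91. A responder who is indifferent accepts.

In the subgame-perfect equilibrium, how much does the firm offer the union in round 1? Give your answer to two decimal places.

Round 4 (the union proposes): the firm gets 176 if talks fail, so the union offers 176 and keeps 824.
Round 3 (the firm proposes): the union can get 824 next round, worth 0.51 × 824 = 420.24 now, so the firm offers 420.24, keeping 579.76.
Round 2 (the union proposes): the firm can get 579.76 next round, worth 0.91 × 579.76 = 527.5816 now; the union offers that and keeps 472.4184.
Round 1 (the firm proposes): the union can get 472.4184 next round, worth 0.51 × 472.4184 = 240.933384 now; the firm offers that and keeps 759.066616.

240.93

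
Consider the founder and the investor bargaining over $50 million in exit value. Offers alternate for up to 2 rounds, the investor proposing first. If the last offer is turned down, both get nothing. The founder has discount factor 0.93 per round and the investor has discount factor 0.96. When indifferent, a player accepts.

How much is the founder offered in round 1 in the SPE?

Solve by backward induction from round 2.
Round 2 (the founder proposes): the investor will accept anything ≥ 0, so the founder offers 0 and keeps 50.
Round 1 (the investor proposes): the founder can get 50 next round, worth 0.93 × 50 = 46.5 now. The investor offers 46.5 and keeps 50 − 46.5 = 3.5.

46.5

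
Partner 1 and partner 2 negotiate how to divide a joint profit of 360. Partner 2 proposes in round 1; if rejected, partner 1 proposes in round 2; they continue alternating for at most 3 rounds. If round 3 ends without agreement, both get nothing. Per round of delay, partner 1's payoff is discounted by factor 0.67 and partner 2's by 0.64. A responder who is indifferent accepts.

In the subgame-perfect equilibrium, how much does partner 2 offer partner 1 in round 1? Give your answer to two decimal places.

Round 3 (partner 2 proposes): partner 1 will accept anything ≥ 0, so partner 2 offers 0 and keeps 360.
Round 2 (partner 1 proposes): partner 2 can get 360 next round, worth 0.64 × 360 = 230.4 now. Partner 1 offers 230.4 and keeps 360 − 230.4 = 129.6.
Round 1 (partner 2 proposes): partner 1 can get 129.6 next round, worth 0.67 × 129.6 = 86.832 now. Partner 2 offers 86.832 and keeps 360 − 86.832 = 273.168.

86.83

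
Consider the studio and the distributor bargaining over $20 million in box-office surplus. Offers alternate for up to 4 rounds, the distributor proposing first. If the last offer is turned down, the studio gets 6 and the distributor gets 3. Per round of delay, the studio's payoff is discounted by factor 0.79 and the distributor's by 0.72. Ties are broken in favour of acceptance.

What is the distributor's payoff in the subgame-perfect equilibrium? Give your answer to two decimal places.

Round 4 (the studio proposes): the distributor gets 3 if talks fail, so the studio offers 3 and keeps 17.
Round 3 (the distributor proposes): the studio can get 17 next round, worth 0.79 × 17 = 13.43 now; the distributor offers that and keeps 6.57.
Round 2 (the studio proposes): the distributor can get 6.57 next round, worth 0.72 × 6.57 = 4.7304 now, so the studio offers 4.7304, keeping 15.2696.
Round 1 (the distributor proposes): the studio can get 15.2696 next round, worth 0.79 × 15.2696 = 12.062984 now, so the distributor offers 12.062984, keeping 7.937016.

7.94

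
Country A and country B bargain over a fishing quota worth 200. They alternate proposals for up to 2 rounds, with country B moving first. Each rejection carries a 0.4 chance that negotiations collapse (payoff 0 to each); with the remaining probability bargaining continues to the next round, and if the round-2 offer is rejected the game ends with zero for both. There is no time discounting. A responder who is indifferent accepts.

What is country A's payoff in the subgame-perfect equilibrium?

Round 2 (country A proposes): country B will accept anything ≥ 0, so country A offers 0 and keeps 200.
Round 1 (country B proposes): rejecting gives country A an expected 0.6 × 200 = 120, so country B offers 120, keeping 80.

120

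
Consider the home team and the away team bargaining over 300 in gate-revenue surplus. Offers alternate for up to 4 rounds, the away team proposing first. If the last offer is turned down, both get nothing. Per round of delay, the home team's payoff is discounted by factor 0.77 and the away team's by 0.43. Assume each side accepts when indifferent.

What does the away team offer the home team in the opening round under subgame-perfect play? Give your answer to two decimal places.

208.15

Round 4 (the home team proposes): rejection yields 0 for the away team; the home team offers 0 and keeps 300.
Round 3 (the away team proposes): the home team can get 300 next round, worth 0.77 × 300 = 231 now. The away team offers 231 and keeps 300 − 231 = 69.
Round 2 (the home team proposes): the away team can get 69 next round, worth 0.43 × 69 = 29.67 now, so the home team offers 29.67, keeping 270.33.
Round 1 (the away team proposes): the home team can get 270.33 next round, worth 0.77 × 270.33 = 208.1541 now. The away team offers 208.1541 and keeps 300 − 208.1541 = 91.8459.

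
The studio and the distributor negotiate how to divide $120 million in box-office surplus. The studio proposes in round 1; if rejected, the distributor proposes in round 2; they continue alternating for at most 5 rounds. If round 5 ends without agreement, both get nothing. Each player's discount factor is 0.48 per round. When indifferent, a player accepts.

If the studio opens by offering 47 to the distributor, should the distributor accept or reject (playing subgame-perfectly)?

Work out the distributor's continuation value if the offer is rejected.
Round 5 (the studio proposes): rejection yields 0 for the distributor; the studio offers 0 and keeps 120.
Round 4 (the distributor proposes): the studio can get 120 next round, worth 0.48 × 120 = 57.6 now, so the distributor offers 57.6, keeping 62.4.
Round 3 (the studio proposes): the distributor can get 62.4 next round, worth 0.48 × 62.4 = 29.952 now. The studio offers 29.952 and keeps 120 − 29.952 = 90.048.
Round 2 (the distributor proposes): the studio can get 90.048 next round, worth 0.48 × 90.048 = 43.22304 now. The distributor offers 43.22304 and keeps 120 − 43.22304 = 76.77696.
So by rejecting in round 1, the distributor gets 76.77696 next round, worth 0.48 × 76.77696 = 36.8529408 now.
Offer 47 ≥ 36.8529408, so the distributor accepts.

Accept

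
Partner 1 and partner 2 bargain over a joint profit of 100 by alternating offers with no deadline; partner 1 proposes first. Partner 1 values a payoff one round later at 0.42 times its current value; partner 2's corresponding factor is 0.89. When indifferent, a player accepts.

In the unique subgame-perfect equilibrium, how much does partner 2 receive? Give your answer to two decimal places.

82.43

Let x be partner 1's share when partner 1 proposes and y be partner 2's share when partner 2 proposes.
Partner 2 accepts iff offered ≥ 0.89·y, so x = 100 − 0.89y. Symmetrically y = 100 − 0.42x.
Substituting: x = 100 − 0.89(100 − 0.42x), giving x(1 − 0.42·0.89) = 100(1 − 0.89).
So x = 100 × 0.11 / 0.6262 ≈ 17.5663, and partner 2 receives 100 − x ≈ 82.4337.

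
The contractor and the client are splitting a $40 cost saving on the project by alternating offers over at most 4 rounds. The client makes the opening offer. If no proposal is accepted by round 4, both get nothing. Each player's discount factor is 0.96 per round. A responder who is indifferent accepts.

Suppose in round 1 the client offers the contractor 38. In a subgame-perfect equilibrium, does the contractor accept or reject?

Round 4 (the contractor proposes): rejection yields 0 for the client; the contractor offers 0 and keeps 40.
Round 3 (the client proposes): the contractor can get 40 next round, worth 0.96 × 40 = 38.4 now; the client offers that and keeps 1.6.
Round 2 (the contractor proposes): the client can get 1.6 next round, worth 0.96 × 1.6 = 1.536 now; the contractor offers that and keeps 38.464.
So by rejecting in round 1, the contractor gets 38.464 next round, worth 0.96 × 38.464 = 36.92544 now.
Offer 38 ≥ 36.92544, so the contractor accepts.

Accept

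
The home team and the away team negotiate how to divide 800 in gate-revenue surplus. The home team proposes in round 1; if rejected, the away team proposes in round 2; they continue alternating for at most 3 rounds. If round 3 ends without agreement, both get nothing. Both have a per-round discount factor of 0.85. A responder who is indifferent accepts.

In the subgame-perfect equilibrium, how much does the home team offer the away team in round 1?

102

Round 3 (the home team proposes): the away team will accept anything ≥ 0, so the home team offers 0 and keeps 800.
Round 2 (the away team proposes): the home team can get 800 next round, worth 0.85 × 800 = 680 now. The away team offers 680 and keeps 800 − 680 = 120.
Round 1 (the home team proposes): the away team can get 120 next round, worth 0.85 × 120 = 102 now, so the home team offers 102, keeping 698.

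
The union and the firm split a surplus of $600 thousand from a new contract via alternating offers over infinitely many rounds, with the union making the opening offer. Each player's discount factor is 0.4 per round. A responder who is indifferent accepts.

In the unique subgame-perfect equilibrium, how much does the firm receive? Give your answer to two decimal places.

In a stationary SPE each proposer offers the other exactly their discounted continuation value.
If the union keeps x when proposing and the firm keeps y when proposing, then x = 600 − 0.4y and y = 600 − 0.4x.
Solving: x = 600(1 − 0.4) / (1 − 0.4·0.4) = 360 / 0.84 ≈ 428.5714.
The firm gets 600 − 428.5714 ≈ 171.4286.

171.43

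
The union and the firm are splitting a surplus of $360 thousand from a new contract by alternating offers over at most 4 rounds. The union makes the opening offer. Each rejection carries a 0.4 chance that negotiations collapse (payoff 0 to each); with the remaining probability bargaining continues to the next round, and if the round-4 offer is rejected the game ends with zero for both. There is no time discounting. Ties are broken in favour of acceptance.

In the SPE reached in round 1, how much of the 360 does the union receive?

Round 4 (the firm proposes): rejection yields 0 for the union; the firm offers 0 and keeps 360.
Round 3 (the union proposes): rejecting gives the firm an expected 0.6 × 360 = 216. The union offers 216 and keeps 360 − 216 = 144.
Round 2 (the firm proposes): rejecting gives the union an expected 0.6 × 144 = 86.4. The firm offers 86.4 and keeps 360 − 86.4 = 273.6.
Round 1 (the union proposes): rejecting gives the firm an expected 0.6 × 273.6 = 164.16. The union offers 164.16 and keeps 360 − 164.16 = 195.84.

195.84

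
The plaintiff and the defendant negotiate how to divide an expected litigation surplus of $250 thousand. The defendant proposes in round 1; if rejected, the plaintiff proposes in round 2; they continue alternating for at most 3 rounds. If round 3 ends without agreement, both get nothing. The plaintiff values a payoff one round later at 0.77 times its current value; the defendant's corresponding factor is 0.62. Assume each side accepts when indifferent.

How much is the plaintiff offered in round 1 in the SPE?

73.15

Solve by backward induction from round 3.
Round 3 (the defendant proposes): rejection yields 0 for the plaintiff; the defendant offers 0 and keeps 250.
Round 2 (the plaintiff proposes): the defendant can get 250 next round, worth 0.62 × 250 = 155 now; the plaintiff offers that and keeps 95.
Round 1 (the defendant proposes): the plaintiff can get 95 next round, worth 0.77 × 95 = 73.15 now; the defendant offers that and keeps 176.85.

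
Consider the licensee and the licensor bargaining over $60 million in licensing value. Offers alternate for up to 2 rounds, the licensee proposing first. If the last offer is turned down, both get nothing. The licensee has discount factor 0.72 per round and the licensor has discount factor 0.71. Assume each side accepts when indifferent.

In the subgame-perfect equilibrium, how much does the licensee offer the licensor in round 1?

42.6

Round 2 (the licensor proposes): the licensee will accept anything ≥ 0, so the licensor offers 0 and keeps 60.
Round 1 (the licensee proposes): the licensor can get 60 next round, worth 0.71 × 60 = 42.6 now; the licensee offers that and keeps 17.4.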